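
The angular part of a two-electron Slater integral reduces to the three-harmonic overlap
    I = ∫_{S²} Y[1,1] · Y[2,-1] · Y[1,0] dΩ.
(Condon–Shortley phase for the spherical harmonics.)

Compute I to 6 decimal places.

-0.218510

Checks pass: Σm=0; 4 even; l₃=1∈[1,3].
(2·1+1)(2·2+1)(2·1+1) = 45
Δ: 2! 0! 2! / 5! → 1/30
sum: t=1:−1/1 = -1/1
3j²(1 2 1; 0 0 0) = Δ·Π!·Σ² = 2/15  (sign +1)
sum: t=0:+1/2 = 1/2
3j²(1 2 1; 1 -1 0) = Δ·Π!·Σ² = 1/10  (sign -1)
combine: 4πI² = 45·2/15·1/10 = 3/5
take √, sign -1: I = -0.21850969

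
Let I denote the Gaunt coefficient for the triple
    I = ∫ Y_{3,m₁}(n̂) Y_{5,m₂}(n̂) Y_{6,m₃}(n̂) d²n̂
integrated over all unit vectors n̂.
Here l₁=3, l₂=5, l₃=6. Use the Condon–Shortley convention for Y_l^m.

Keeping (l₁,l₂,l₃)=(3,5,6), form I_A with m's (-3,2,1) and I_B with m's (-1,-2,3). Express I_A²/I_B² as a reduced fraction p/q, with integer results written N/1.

49/54

l's match ⇒ only the (l;m) 3-j factors differ between A and B.
A: triangle coeff Δ(3,5,6) = 1/675675; Σ_t [2,2]: t=2:+1/34560 = 1/34560; (3j)²=7/429 [(3 5 6; -3 2 1)], sign=-1
B: triangle coeff Δ(3,5,6) = 1/675675; Σ_t [0,2]: t=0:+1/34560 t=1:−1/8640 t=2:+1/40320 = -1/16128; (3j)²=18/1001 [(3 5 6; -1 -2 3)], sign=+1
I_A²/I_B² = (7/429)/(18/1001) = 49/54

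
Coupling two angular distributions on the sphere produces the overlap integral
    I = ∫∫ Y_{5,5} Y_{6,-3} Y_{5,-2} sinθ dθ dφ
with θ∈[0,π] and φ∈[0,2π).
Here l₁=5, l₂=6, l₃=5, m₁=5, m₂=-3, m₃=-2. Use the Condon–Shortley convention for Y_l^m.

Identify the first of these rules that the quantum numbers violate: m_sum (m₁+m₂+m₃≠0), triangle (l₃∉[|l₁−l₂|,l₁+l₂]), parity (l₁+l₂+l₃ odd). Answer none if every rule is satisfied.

none

m₁+m₂+m₃ = 5 − 3 − 2 = 0  ✓
triangle: |5−6|=1 ≤ l₃=5 ≤ 5+6=11  ✓
parity: l₁+l₂+l₃ = 16 is even  ✓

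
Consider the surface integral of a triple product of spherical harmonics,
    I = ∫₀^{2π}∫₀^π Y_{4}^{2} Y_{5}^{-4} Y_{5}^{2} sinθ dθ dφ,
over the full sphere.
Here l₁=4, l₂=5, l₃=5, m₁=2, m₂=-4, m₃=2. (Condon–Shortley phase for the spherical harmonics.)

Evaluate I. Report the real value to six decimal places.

0.118854

m-sum 0 ✓  L=14 even ✓  1≤5≤9 ✓
Π(2lᵢ+1) = 9×11×11 = 1089
triangle coeff Δ(4,5,5) = 1/3153150
Σ_t [0,4]: t=0:+1/69120 t=1:−1/1728 t=2:+1/576 t=3:−1/1728 t=4:+1/69120 = 7/11520
(3j)²=2/143 [(4 5 5; 0 0 0)], sign=-1
Σ_t [0,1]: t=0:+1/11520 t=1:−1/25920 = 1/20736
(3j)²=5/429 [(4 5 5; 2 -4 2)], sign=-1
⇒ 4πI² = 30/169
I = (+1)√(30/169/(4π)) = 0.11885360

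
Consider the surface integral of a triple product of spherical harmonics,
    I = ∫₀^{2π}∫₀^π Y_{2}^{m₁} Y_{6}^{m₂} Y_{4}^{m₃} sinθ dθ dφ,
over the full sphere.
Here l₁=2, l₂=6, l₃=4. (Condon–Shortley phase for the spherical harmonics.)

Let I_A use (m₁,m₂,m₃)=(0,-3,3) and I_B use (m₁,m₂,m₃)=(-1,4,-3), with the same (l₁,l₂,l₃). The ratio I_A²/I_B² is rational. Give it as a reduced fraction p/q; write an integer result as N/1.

9/20

Same 2,6,4: normalisation and zero-m 3j drop out of the ratio.
A: Δ: 4! 0! 8! / 13! → 1/6435; sum: t=2:+1/20160 = 1/20160; 3j²(2 6 4; 0 -3 3) = Δ·Π!·Σ² = 12/715  (sign -1)
B: Δ: 4! 0! 8! / 13! → 1/6435; sum: t=3:−1/30240 = -1/30240; 3j²(2 6 4; -1 4 -3) = Δ·Π!·Σ² = 16/429  (sign +1)
I_A²/I_B² = (12/715)/(16/429) = 9/20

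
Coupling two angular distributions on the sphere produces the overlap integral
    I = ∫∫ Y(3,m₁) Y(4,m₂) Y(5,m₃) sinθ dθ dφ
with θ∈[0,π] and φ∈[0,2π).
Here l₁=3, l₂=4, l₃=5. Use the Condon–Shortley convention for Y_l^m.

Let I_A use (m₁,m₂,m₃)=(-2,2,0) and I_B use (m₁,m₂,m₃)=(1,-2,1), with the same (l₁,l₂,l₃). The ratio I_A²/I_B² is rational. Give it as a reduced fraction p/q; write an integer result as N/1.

4800/1849

Shared (l₁,l₂,l₃)=(3,4,5): N and (l;000)² cancel in I_A²/I_B².
A: Δ = 2!·4!·6!/13! = 1/180180; Racah Σ t=1..2: t=1:−1/2880 t=2:+1/576 = 1/720; ⇒ 3j(3 4 5; -2 2 0)² = 80/3003, sgn -1
B: Δ = 2!·4!·6!/13! = 1/180180; Racah Σ t=0..2: t=0:+1/384 t=1:−1/720 t=2:+1/34560 = 43/34560; ⇒ 3j(3 4 5; 1 -2 1)² = 1849/180180, sgn +1
I_A²/I_B² = (80/3003)/(1849/180180) = 4800/1849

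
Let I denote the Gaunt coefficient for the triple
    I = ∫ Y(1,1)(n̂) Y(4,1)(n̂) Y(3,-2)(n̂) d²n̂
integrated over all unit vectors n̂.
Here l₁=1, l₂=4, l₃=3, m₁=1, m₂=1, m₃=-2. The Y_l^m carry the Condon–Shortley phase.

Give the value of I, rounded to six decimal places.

-0.106622

Checks pass: Σm=0; 8 even; l₃=3∈[3,5].
(2·1+1)(2·4+1)(2·3+1) = 189
Δ: 2! 0! 6! / 9! → 1/252
sum: t=1:−1/36 = -1/36
3j²(1 4 3; 0 0 0) = Δ·Π!·Σ² = 4/63  (sign +1)
sum: t=0:+1/240 = 1/240
3j²(1 4 3; 1 1 -2) = Δ·Π!·Σ² = 1/84  (sign -1)
combine: 4πI² = 189·4/63·1/84 = 1/7
take √, sign -1: I = -0.10662181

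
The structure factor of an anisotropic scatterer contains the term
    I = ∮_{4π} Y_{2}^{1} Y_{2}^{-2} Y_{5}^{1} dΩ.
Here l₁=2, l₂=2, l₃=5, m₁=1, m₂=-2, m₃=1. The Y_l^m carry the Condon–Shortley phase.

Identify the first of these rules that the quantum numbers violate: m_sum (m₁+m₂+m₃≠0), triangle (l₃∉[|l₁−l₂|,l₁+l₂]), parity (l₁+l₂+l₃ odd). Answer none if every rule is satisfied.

azimuthal sum: 1 − 2 + 1 = 0  ✓
0 ≤ 5 ≤ 4 (triangle on l)  ✗
L = 2 + 2 + 5 = 9 (odd)

triangle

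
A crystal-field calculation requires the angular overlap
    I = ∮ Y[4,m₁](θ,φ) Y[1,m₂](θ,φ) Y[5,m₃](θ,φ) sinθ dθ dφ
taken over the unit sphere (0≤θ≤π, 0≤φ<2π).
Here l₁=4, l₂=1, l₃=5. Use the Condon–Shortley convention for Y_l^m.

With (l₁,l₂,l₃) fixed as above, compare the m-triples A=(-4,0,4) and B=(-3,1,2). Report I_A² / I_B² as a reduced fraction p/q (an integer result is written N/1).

Same 4,1,5: normalisation and zero-m 3j drop out of the ratio.
A: Δ: 0! 8! 2! / 11! → 1/495; sum: t=0:+1/40320 = 1/40320; 3j²(4 1 5; -4 0 4) = Δ·Π!·Σ² = 1/55  (sign -1)
B: Δ: 0! 8! 2! / 11! → 1/495; sum: t=0:+1/10080 = 1/10080; 3j²(4 1 5; -3 1 2) = Δ·Π!·Σ² = 1/165  (sign -1)
I_A²/I_B² = (1/55)/(1/165) = 3/1

3/1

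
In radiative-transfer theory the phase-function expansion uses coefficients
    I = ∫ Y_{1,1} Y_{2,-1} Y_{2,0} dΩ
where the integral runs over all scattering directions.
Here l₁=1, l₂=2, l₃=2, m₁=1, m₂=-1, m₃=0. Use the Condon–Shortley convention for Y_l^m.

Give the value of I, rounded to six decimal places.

0.000000

l₁+l₂+l₃=5 is odd: 3j(l;000)=0 ⇒ I=0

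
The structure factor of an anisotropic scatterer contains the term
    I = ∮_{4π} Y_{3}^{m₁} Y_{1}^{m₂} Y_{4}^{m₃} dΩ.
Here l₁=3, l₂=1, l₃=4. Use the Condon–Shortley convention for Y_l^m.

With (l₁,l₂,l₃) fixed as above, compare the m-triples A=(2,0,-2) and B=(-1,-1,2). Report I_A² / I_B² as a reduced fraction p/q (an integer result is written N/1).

l's match ⇒ only the (l;m) 3-j factors differ between A and B.
A: triangle coeff Δ(3,1,4) = 1/252; Σ_t [0,0]: t=0:+1/120 = 1/120; (3j)²=1/21 [(3 1 4; 2 0 -2)], sign=+1
B: triangle coeff Δ(3,1,4) = 1/252; Σ_t [0,0]: t=0:+1/96 = 1/96; (3j)²=5/84 [(3 1 4; -1 -1 2)], sign=+1
I_A²/I_B² = (1/21)/(5/84) = 4/5

4/5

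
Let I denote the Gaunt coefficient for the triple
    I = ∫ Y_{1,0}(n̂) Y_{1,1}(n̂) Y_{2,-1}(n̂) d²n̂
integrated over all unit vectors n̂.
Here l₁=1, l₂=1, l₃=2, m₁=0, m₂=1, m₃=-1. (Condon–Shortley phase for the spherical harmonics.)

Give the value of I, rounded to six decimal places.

m-sum 0 ✓  L=4 even ✓  0≤2≤2 ✓
Π(2lᵢ+1) = 3×3×5 = 45
triangle coeff Δ(1,1,2) = 1/30
Σ_t [0,0]: t=0:+1/1 = 1/1
(3j)²=2/15 [(1 1 2; 0 0 0)], sign=+1
Σ_t [0,0]: t=0:+1/2 = 1/2
(3j)²=1/10 [(1 1 2; 0 1 -1)], sign=-1
⇒ 4πI² = 3/5
I = (-1)√(3/5/(4π)) = -0.21850969

-0.218510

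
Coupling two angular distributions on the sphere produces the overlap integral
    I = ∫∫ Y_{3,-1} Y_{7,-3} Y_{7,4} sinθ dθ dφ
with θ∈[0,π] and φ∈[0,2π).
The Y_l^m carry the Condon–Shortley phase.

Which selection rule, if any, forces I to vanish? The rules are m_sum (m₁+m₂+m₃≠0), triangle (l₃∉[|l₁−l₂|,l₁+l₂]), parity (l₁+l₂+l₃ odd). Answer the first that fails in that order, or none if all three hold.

Σmᵢ = 0  ✓
l₃∈[|l₁−l₂|,l₁+l₂]=[4,10], have l₃=7  ✓
Σlᵢ = 17 ⇒ odd  ✗

parity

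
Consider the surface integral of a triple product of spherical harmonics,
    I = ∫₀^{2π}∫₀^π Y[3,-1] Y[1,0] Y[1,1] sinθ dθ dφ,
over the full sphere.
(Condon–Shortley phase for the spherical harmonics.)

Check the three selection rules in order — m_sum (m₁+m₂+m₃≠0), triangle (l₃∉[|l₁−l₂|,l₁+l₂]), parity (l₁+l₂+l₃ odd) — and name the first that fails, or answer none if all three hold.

triangle

Σmᵢ = 0  ✓
l₃∈[|l₁−l₂|,l₁+l₂]=[2,4], have l₃=1  ✗
Σlᵢ = 5 ⇒ odd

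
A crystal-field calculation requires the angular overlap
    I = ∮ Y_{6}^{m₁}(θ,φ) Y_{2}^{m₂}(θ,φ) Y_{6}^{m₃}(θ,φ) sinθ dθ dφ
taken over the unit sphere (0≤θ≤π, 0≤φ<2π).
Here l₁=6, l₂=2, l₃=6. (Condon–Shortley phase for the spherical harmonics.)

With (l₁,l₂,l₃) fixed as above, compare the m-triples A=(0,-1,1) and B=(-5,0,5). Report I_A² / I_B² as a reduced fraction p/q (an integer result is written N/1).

7/121

Same 6,2,6: normalisation and zero-m 3j drop out of the ratio.
A: Δ: 2! 10! 2! / 15! → 1/90090; sum: t=0:+1/34560 t=1:−1/28800 = -1/172800; 3j²(6 2 6; 0 -1 1) = Δ·Π!·Σ² = 1/1430  (sign +1)
B: Δ: 2! 10! 2! / 15! → 1/90090; sum: t=1:−1/3628800 t=2:+1/1451520 = 1/2419200; 3j²(6 2 6; -5 0 5) = Δ·Π!·Σ² = 11/910  (sign -1)
I_A²/I_B² = (1/1430)/(11/910) = 7/121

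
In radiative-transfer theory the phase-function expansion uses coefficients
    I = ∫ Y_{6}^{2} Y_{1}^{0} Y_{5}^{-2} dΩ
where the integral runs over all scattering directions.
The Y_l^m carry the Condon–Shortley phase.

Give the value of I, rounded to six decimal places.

Rules hold: Σm=0, L=12 even, 5≤5≤7.
N = 13·3·11 = 429
Δ = 2!·10!·0!/13! = 1/858
Racah Σ t=1..1: t=1:−1/14400 = -1/14400
⇒ 3j(6 1 5; 0 0 0)² = 6/143, sgn +1
Racah Σ t=1..1: t=1:−1/30240 = -1/30240
⇒ 3j(6 1 5; 2 0 -2)² = 16/429, sgn +1
4πI² = N·(3j₀)²·(3jₘ)² = 96/143
I = +1·√(0.671329/4π) = 0.23113338

0.231133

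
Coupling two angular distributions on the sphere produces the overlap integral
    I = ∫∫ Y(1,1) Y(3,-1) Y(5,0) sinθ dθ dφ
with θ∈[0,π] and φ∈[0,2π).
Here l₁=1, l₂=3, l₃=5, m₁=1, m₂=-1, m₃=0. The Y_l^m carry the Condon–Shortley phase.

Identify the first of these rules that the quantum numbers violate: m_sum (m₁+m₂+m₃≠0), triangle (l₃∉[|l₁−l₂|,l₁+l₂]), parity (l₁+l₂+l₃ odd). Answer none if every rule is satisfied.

triangle

Σmᵢ = 0  ✓
l₃∈[|l₁−l₂|,l₁+l₂]=[2,4], have l₃=5  ✗
Σlᵢ = 9 ⇒ odd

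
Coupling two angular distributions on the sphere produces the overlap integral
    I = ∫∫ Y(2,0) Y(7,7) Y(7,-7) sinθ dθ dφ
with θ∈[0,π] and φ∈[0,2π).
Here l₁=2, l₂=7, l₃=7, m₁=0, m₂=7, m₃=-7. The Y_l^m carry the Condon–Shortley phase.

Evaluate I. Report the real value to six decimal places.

m-sum 0 ✓  L=16 even ✓  5≤7≤9 ✓
Π(2lᵢ+1) = 5×15×15 = 1125
triangle coeff Δ(2,7,7) = 1/185640
Σ_t [0,2]: t=0:+1/2419200 t=1:−1/518400 t=2:+1/2419200 = -1/907200
(3j)²=56/3315 [(2 7 7; 0 0 0)], sign=+1
Σ_t [2,2]: t=2:+1/1916006400 = 1/1916006400
(3j)²=91/2040 [(2 7 7; 0 7 -7)], sign=+1
⇒ 4πI² = 245/289
I = (+1)√(245/289/(4π)) = 0.25973423

0.259734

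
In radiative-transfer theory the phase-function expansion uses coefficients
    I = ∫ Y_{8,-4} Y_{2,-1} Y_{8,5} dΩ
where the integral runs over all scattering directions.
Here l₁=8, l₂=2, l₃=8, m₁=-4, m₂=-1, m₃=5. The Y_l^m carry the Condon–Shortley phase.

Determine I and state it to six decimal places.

Checks pass: Σm=0; 18 even; l₃=8∈[6,10].
(2·8+1)(2·2+1)(2·8+1) = 1445
Δ: 2! 14! 2! / 19! → 1/348840
sum: t=0:+1/116121600 t=1:−1/25401600 t=2:+1/116121600 = -1/45158400
3j²(8 2 8; 0 0 0) = Δ·Π!·Σ² = 24/1615  (sign -1)
sum: t=0:+1/1916006400 t=1:−1/479001600 = -1/638668800
3j²(8 2 8; -4 -1 5) = Δ·Π!·Σ² = 117/6460  (sign +1)
combine: 4πI² = 1445·24/1615·117/6460 = 702/1805
take √, sign -1: I = -0.17592397

-0.175924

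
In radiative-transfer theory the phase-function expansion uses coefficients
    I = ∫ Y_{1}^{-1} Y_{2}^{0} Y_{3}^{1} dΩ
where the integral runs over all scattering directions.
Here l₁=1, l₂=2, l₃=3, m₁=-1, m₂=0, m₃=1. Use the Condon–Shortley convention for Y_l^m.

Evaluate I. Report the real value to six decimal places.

m-sum 0 ✓  L=6 even ✓  1≤3≤3 ✓
Π(2lᵢ+1) = 3×5×7 = 105
triangle coeff Δ(1,2,3) = 1/105
Σ_t [0,0]: t=0:+1/4 = 1/4
(3j)²=3/35 [(1 2 3; 0 0 0)], sign=-1
Σ_t [0,0]: t=0:+1/8 = 1/8
(3j)²=2/35 [(1 2 3; -1 0 1)], sign=+1
⇒ 4πI² = 18/35
I = (-1)√(18/35/(4π)) = -0.20230066

-0.202301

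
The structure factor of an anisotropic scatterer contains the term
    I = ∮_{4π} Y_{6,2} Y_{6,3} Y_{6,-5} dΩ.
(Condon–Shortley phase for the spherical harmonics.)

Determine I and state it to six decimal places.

-0.050240

Checks pass: Σm=0; 18 even; l₃=6∈[0,12].
(2·6+1)(2·6+1)(2·6+1) = 2197
Δ: 6! 6! 6! / 19! → 1/325909584
sum: t=0:+1/373248000 t=1:−1/1728000 t=2:+1/110592 t=3:−1/46656 t=4:+1/110592 t=5:−1/1728000 t=6:+1/373248000 = -7/1555200
3j²(6 6 6; 0 0 0) = Δ·Π!·Σ² = 400/46189  (sign -1)
sum: t=3:−1/3110400 t=4:+1/4147200 = -1/12441600
3j²(6 6 6; 2 3 -5) = Δ·Π!·Σ² = 7/4199  (sign +1)
combine: 4πI² = 2197·400/46189·7/4199 = 36400/1147619
take √, sign -1: I = -0.05023968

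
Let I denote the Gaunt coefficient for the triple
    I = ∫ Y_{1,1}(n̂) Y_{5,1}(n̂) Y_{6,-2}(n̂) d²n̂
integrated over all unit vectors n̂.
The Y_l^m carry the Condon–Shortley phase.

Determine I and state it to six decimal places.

m-sum 0 ✓  L=12 even ✓  4≤6≤6 ✓
Π(2lᵢ+1) = 3×11×13 = 429
triangle coeff Δ(1,5,6) = 1/858
Σ_t [0,0]: t=0:+1/14400 = 1/14400
(3j)²=6/143 [(1 5 6; 0 0 0)], sign=+1
Σ_t [0,0]: t=0:+1/34560 = 1/34560
(3j)²=14/429 [(1 5 6; 1 1 -2)], sign=+1
⇒ 4πI² = 84/143
I = (+1)√(84/143/(4π)) = 0.21620548

0.216205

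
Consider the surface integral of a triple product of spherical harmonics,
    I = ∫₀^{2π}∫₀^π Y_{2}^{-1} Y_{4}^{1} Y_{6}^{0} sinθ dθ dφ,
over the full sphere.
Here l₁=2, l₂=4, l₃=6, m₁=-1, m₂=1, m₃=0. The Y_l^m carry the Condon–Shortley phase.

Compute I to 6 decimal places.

Checks pass: Σm=0; 12 even; l₃=6∈[2,6].
(2·2+1)(2·4+1)(2·6+1) = 585
Δ: 0! 4! 8! / 13! → 1/6435
sum: t=0:+1/2304 = 1/2304
3j²(2 4 6; 0 0 0) = Δ·Π!·Σ² = 5/143  (sign +1)
sum: t=0:+1/4320 = 1/4320
3j²(2 4 6; -1 1 0) = Δ·Π!·Σ² = 8/429  (sign +1)
combine: 4πI² = 585·5/143·8/429 = 600/1573
take √, sign +1: I = 0.17422334

0.174223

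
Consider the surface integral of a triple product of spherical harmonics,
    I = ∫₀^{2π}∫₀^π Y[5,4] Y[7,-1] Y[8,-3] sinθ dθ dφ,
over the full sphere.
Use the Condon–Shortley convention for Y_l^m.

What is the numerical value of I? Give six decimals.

Checks pass: Σm=0; 20 even; l₃=8∈[2,12].
(2·5+1)(2·7+1)(2·8+1) = 2805
Δ: 4! 6! 10! / 21! → 1/814773960
sum: t=0:+1/87091200 t=1:−1/4976640 t=2:+1/2073600 t=3:−1/4976640 t=4:+1/87091200 = 1/9676800
3j²(5 7 8; 0 0 0) = Δ·Π!·Σ² = 360/46189  (sign +1)
sum: t=0:+1/49766400 t=1:−1/62208000 = 1/248832000
3j²(5 7 8; 4 -1 -3) = Δ·Π!·Σ² = 21/20995  (sign -1)
combine: 4πI² = 2805·360/46189·21/20995 = 22680/1037153
take √, sign -1: I = -0.04171528

-0.041715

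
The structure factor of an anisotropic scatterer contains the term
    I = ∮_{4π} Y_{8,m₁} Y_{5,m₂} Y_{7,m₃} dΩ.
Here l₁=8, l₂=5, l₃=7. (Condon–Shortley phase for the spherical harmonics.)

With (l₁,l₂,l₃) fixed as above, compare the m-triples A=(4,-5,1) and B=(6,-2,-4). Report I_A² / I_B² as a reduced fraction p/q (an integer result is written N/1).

Shared (l₁,l₂,l₃)=(8,5,7): N and (l;000)² cancel in I_A²/I_B².
A: Δ = 6!·10!·4!/21! = 1/814773960; Racah Σ t=0..0: t=0:+1/298598400 = 1/298598400; ⇒ 3j(8 5 7; 4 -5 1)² = 70/4199, sgn +1
B: Δ = 6!·10!·4!/21! = 1/814773960; Racah Σ t=0..2: t=0:+1/348364800 t=1:−1/174182400 t=2:+1/1045094400 = -1/522547200; ⇒ 3j(8 5 7; 6 -2 -4)² = 11/1938, sgn +1
I_A²/I_B² = (70/4199)/(11/1938) = 420/143

420/143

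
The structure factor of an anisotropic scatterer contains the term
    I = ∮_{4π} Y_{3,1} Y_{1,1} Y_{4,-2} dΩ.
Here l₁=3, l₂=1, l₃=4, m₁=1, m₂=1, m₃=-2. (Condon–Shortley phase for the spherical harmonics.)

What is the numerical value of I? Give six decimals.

0.238414

m-sum 0 ✓  L=8 even ✓  2≤4≤4 ✓
Π(2lᵢ+1) = 7×3×9 = 189
triangle coeff Δ(3,1,4) = 1/252
Σ_t [0,0]: t=0:+1/36 = 1/36
(3j)²=4/63 [(3 1 4; 0 0 0)], sign=+1
Σ_t [0,0]: t=0:+1/96 = 1/96
(3j)²=5/84 [(3 1 4; 1 1 -2)], sign=+1
⇒ 4πI² = 5/7
I = (+1)√(5/7/(4π)) = 0.23841361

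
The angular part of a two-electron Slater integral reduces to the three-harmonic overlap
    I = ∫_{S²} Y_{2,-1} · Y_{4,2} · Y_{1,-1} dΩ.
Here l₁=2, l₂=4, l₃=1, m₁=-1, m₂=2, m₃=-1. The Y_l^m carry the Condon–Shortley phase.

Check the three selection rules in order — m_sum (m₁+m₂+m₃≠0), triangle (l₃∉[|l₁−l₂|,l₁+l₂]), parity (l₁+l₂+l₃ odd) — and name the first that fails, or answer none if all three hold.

triangle

Σmᵢ = 0  ✓
l₃∈[|l₁−l₂|,l₁+l₂]=[2,6], have l₃=1  ✗
Σlᵢ = 7 ⇒ odd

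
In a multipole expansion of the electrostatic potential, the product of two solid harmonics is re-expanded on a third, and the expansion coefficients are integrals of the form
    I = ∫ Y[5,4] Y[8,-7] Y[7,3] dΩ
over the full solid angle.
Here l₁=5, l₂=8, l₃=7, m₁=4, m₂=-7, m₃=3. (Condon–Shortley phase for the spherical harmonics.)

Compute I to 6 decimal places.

Rules hold: Σm=0, L=20 even, 3≤7≤13.
N = 11·17·15 = 2805
Δ = 6!·4!·10!/21! = 1/814773960
Racah Σ t=1..5: t=1:−1/87091200 t=2:+1/4976640 t=3:−1/2073600 t=4:+1/4976640 t=5:−1/87091200 = -1/9676800
⇒ 3j(5 8 7; 0 0 0)² = 360/46189, sgn +1
Racah Σ t=0..1: t=0:+1/1567641600 t=1:−1/10450944000 = 17/31352832000
⇒ 3j(5 8 7; 4 -7 3)² = 17/1140, sgn +1
4πI² = N·(3j₀)²·(3jₘ)² = 1530/4693
I = +1·√(0.326017/4π) = 0.16107031

0.161070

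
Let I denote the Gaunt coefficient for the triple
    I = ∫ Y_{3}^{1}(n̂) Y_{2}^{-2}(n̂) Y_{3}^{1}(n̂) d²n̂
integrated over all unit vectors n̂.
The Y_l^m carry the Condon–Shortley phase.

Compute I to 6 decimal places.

0.206013

Rules hold: Σm=0, L=8 even, 1≤3≤5.
N = 7·5·7 = 245
Δ = 2!·4!·2!/9! = 1/3780
Racah Σ t=0..2: t=0:+1/24 t=1:−1/4 t=2:+1/24 = -1/6
⇒ 3j(3 2 3; 0 0 0)² = 4/105, sgn +1
Racah Σ t=0..0: t=0:+1/16 = 1/16
⇒ 3j(3 2 3; 1 -2 1)² = 2/35, sgn +1
4πI² = N·(3j₀)²·(3jₘ)² = 8/15
I = +1·√(0.533333/4π) = 0.20601291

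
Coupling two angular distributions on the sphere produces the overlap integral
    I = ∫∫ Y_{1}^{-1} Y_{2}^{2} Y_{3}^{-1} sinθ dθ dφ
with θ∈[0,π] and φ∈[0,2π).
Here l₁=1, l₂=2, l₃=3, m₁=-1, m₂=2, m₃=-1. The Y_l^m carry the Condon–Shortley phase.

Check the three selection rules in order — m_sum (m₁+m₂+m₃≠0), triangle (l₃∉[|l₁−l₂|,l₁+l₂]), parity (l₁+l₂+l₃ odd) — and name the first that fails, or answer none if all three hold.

none

azimuthal sum: -1 + 2 − 1 = 0  ✓
1 ≤ 3 ≤ 3 (triangle on l)  ✓
L = 1 + 2 + 3 = 6 (even)  ✓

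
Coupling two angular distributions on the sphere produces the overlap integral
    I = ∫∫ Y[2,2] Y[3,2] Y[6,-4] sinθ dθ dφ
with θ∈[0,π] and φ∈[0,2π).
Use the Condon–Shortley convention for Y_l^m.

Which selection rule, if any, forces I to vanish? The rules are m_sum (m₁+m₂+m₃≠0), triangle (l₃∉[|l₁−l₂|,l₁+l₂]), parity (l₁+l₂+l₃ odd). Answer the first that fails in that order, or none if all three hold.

triangle

m₁+m₂+m₃ = 2 + 2 − 4 = 0  ✓
triangle: |2−3|=1 ≤ l₃=6 ≤ 2+3=5  ✗
parity: l₁+l₂+l₃ = 11 is odd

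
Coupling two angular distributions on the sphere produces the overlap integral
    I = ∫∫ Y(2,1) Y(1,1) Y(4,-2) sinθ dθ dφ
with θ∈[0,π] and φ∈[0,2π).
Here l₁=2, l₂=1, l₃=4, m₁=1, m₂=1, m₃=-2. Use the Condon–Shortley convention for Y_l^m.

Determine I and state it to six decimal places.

l₃=4 ∉ [1,3] — triangle fails ⇒ I = 0

0.000000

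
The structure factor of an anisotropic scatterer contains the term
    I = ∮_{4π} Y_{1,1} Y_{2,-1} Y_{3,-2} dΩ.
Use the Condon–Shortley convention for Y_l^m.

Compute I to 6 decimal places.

m-sum = 1 − 1 − 2 = -2 ≠ 0 ⇒ I = 0

0.000000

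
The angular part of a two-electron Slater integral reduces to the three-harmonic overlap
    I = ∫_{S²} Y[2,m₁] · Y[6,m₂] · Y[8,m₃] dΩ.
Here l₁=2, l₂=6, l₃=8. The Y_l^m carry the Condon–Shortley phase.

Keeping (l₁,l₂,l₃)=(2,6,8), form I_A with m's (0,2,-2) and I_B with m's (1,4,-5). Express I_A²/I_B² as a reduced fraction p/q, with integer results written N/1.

Shared (l₁,l₂,l₃)=(2,6,8): N and (l;000)² cancel in I_A²/I_B².
A: Δ = 0!·4!·12!/17! = 1/30940; Racah Σ t=0..0: t=0:+1/3870720 = 1/3870720; ⇒ 3j(2 6 8; 0 2 -2)² = 135/6188, sgn +1
B: Δ = 0!·4!·12!/17! = 1/30940; Racah Σ t=0..0: t=0:+1/43545600 = 1/43545600; ⇒ 3j(2 6 8; 1 4 -5)² = 33/1190, sgn -1
I_A²/I_B² = (135/6188)/(33/1190) = 225/286

225/286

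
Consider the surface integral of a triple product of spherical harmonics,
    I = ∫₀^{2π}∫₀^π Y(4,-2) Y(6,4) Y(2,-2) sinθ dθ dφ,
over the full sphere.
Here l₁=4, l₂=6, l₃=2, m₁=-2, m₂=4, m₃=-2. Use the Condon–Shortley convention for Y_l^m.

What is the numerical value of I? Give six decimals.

m-sum 0 ✓  L=12 even ✓  2≤2≤10 ✓
Π(2lᵢ+1) = 9×13×5 = 585
triangle coeff Δ(4,6,2) = 1/6435
Σ_t [4,4]: t=4:+1/2304 = 1/2304
(3j)²=5/143 [(4 6 2; 0 0 0)], sign=+1
Σ_t [6,6]: t=6:+1/34560 = 1/34560
(3j)²=14/429 [(4 6 2; -2 4 -2)], sign=+1
⇒ 4πI² = 1050/1573
I = (+1)√(1050/1573/(4π)) = 0.23047581

0.230476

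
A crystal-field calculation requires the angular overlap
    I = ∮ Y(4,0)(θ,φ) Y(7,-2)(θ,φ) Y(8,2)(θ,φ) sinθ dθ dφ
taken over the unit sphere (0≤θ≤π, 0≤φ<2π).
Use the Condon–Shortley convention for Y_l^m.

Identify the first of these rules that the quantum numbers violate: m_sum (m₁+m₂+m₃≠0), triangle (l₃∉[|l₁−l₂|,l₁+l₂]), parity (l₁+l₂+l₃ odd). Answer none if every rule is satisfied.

Σmᵢ = 0  ✓
l₃∈[|l₁−l₂|,l₁+l₂]=[3,11], have l₃=8  ✓
Σlᵢ = 19 ⇒ odd  ✗

parity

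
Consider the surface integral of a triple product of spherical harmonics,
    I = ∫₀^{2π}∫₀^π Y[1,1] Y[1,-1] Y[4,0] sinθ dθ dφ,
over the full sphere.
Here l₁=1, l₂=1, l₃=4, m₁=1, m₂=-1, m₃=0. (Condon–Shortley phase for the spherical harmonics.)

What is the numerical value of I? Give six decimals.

l₃=4 ∉ [0,2] — triangle fails ⇒ I = 0

0.000000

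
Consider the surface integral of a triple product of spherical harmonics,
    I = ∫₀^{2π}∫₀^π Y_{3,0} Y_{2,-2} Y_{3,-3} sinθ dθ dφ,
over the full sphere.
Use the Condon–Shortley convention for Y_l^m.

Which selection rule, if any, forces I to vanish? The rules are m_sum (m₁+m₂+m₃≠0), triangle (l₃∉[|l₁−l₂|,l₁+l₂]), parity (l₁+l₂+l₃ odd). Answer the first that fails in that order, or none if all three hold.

m₁+m₂+m₃ = 0 − 2 − 3 = -5  ✗
triangle: |3−2|=1 ≤ l₃=3 ≤ 3+2=5
parity: l₁+l₂+l₃ = 8 is even

m_sum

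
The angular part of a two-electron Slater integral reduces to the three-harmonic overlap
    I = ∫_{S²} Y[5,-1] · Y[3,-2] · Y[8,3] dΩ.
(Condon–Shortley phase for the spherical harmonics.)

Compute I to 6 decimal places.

m-sum 0 ✓  L=16 even ✓  2≤8≤8 ✓
Π(2lᵢ+1) = 11×7×17 = 1309
triangle coeff Δ(5,3,8) = 1/136136
Σ_t [0,0]: t=0:+1/518400 = 1/518400
(3j)²=56/2431 [(5 3 8; 0 0 0)], sign=+1
Σ_t [0,0]: t=0:+1/2073600 = 1/2073600
(3j)²=15/884 [(5 3 8; -1 -2 3)], sign=-1
⇒ 4πI² = 1470/2873
I = (-1)√(1470/2873/(4π)) = -0.20178363

-0.201784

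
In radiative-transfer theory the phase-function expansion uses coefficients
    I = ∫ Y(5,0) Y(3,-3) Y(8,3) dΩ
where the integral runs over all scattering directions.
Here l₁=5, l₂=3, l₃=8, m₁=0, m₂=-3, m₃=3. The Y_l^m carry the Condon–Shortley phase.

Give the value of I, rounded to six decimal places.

m-sum 0 ✓  L=16 even ✓  2≤8≤8 ✓
Π(2lᵢ+1) = 11×7×17 = 1309
triangle coeff Δ(5,3,8) = 1/136136
Σ_t [0,0]: t=0:+1/518400 = 1/518400
(3j)²=56/2431 [(5 3 8; 0 0 0)], sign=+1
Σ_t [0,0]: t=0:+1/10368000 = 1/10368000
(3j)²=3/884 [(5 3 8; 0 -3 3)], sign=-1
⇒ 4πI² = 294/2873
I = (-1)√(294/2873/(4π)) = -0.09024038

-0.090240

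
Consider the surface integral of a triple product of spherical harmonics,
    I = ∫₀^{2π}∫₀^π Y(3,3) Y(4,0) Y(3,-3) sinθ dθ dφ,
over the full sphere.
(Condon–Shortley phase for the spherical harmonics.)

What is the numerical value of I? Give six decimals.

-0.076935

m-sum 0 ✓  L=10 even ✓  1≤3≤7 ✓
Π(2lᵢ+1) = 7×9×7 = 441
triangle coeff Δ(3,4,3) = 1/34650
Σ_t [1,3]: t=1:−1/72 t=2:+1/16 t=3:−1/72 = 5/144
(3j)²=2/77 [(3 4 3; 0 0 0)], sign=-1
Σ_t [0,0]: t=0:+1/1152 = 1/1152
(3j)²=1/154 [(3 4 3; 3 0 -3)], sign=+1
⇒ 4πI² = 9/121
I = (-1)√(9/121/(4π)) = -0.07693494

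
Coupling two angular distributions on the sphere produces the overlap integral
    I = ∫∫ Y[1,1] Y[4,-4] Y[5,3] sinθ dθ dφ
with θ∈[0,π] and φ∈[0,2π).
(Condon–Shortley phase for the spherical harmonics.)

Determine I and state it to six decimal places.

Rules hold: Σm=0, L=10 even, 3≤5≤5.
N = 3·9·11 = 297
Δ = 0!·2!·8!/11! = 1/495
Racah Σ t=0..0: t=0:+1/576 = 1/576
⇒ 3j(1 4 5; 0 0 0)² = 5/99, sgn -1
Racah Σ t=0..0: t=0:+1/80640 = 1/80640
⇒ 3j(1 4 5; 1 -4 3)² = 1/495, sgn +1
4πI² = N·(3j₀)²·(3jₘ)² = 1/33
I = -1·√(0.030303/4π) = -0.04910640

-0.049106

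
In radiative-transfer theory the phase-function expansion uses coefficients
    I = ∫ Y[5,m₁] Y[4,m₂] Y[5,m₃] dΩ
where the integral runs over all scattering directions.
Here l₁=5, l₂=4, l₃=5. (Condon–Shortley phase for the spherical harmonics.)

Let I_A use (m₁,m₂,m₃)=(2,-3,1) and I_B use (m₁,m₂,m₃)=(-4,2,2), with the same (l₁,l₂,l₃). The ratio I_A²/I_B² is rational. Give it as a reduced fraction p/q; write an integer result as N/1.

Same 5,4,5: normalisation and zero-m 3j drop out of the ratio.
A: Δ: 4! 6! 4! / 15! → 1/3153150; sum: t=0:+1/5184 t=1:−1/6912 = 1/20736; 3j²(5 4 5; 2 -3 1) = Δ·Π!·Σ² = 5/2574  (sign +1)
B: Δ: 4! 6! 4! / 15! → 1/3153150; sum: t=3:−1/25920 t=4:+1/11520 = 1/20736; 3j²(5 4 5; -4 2 2) = Δ·Π!·Σ² = 5/429  (sign -1)
I_A²/I_B² = (5/2574)/(5/429) = 1/6

1/6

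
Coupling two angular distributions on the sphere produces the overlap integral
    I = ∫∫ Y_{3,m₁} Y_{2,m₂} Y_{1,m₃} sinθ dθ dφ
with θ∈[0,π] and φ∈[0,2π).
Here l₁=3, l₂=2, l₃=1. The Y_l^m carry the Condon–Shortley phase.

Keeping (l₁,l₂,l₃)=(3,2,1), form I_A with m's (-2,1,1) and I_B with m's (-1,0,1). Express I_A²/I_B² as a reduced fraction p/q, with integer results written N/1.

Same 3,2,1: normalisation and zero-m 3j drop out of the ratio.
A: Δ: 4! 2! 0! / 7! → 1/105; sum: t=3:−1/12 = -1/12; 3j²(3 2 1; -2 1 1) = Δ·Π!·Σ² = 2/21  (sign -1)
B: Δ: 4! 2! 0! / 7! → 1/105; sum: t=2:+1/8 = 1/8; 3j²(3 2 1; -1 0 1) = Δ·Π!·Σ² = 2/35  (sign +1)
I_A²/I_B² = (2/21)/(2/35) = 5/3

5/3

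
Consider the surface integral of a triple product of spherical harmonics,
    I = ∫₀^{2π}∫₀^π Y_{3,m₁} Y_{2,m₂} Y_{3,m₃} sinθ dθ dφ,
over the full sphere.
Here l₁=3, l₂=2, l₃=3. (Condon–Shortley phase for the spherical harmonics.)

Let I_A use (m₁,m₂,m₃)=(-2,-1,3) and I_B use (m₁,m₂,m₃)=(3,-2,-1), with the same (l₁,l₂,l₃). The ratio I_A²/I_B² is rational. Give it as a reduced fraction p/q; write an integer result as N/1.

5/2

l's match ⇒ only the (l;m) 3-j factors differ between A and B.
A: triangle coeff Δ(3,2,3) = 1/3780; Σ_t [1,1]: t=1:−1/48 = -1/48; (3j)²=5/84 [(3 2 3; -2 -1 3)], sign=-1
B: triangle coeff Δ(3,2,3) = 1/3780; Σ_t [0,0]: t=0:+1/96 = 1/96; (3j)²=1/42 [(3 2 3; 3 -2 -1)], sign=+1
I_A²/I_B² = (5/84)/(1/42) = 5/2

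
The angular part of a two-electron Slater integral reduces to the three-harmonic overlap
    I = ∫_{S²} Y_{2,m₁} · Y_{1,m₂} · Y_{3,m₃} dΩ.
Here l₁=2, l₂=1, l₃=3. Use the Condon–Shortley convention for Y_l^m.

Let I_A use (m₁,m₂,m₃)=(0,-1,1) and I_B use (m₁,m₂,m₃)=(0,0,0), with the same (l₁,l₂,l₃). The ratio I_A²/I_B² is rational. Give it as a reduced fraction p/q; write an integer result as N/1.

Same 2,1,3: normalisation and zero-m 3j drop out of the ratio.
A: Δ: 0! 4! 2! / 7! → 1/105; sum: t=0:+1/8 = 1/8; 3j²(2 1 3; 0 -1 1) = Δ·Π!·Σ² = 2/35  (sign +1)
B: Δ: 0! 4! 2! / 7! → 1/105; sum: t=0:+1/4 = 1/4; 3j²(2 1 3; 0 0 0) = Δ·Π!·Σ² = 3/35  (sign -1)
I_A²/I_B² = (2/35)/(3/35) = 2/3

2/3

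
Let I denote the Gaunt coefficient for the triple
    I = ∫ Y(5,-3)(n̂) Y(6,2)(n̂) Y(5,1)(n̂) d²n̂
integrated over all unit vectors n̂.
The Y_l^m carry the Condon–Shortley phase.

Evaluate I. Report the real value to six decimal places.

Checks pass: Σm=0; 16 even; l₃=5∈[1,11].
(2·5+1)(2·6+1)(2·5+1) = 1573
Δ: 6! 4! 6! / 17! → 1/28588560
sum: t=1:−1/345600 t=2:+1/13824 t=3:−1/5184 t=4:+1/13824 t=5:−1/345600 = -7/129600
3j²(5 6 5; 0 0 0) = Δ·Π!·Σ² = 80/7293  (sign +1)
sum: t=4:+1/55296 t=5:−1/25920 t=6:+1/138240 = -11/829440
3j²(5 6 5; -3 2 1) = Δ·Π!·Σ² = 11/1326  (sign -1)
combine: 4πI² = 1573·80/7293·11/1326 = 4840/33813
take √, sign -1: I = -0.10672739

-0.106727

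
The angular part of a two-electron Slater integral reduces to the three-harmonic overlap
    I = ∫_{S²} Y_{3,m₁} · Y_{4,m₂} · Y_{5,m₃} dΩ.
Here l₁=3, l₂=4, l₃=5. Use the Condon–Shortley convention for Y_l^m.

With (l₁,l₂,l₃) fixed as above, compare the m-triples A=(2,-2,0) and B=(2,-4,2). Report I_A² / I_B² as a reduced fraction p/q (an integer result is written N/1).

120/49

l's match ⇒ only the (l;m) 3-j factors differ between A and B.
A: triangle coeff Δ(3,4,5) = 1/180180; Σ_t [0,1]: t=0:+1/576 t=1:−1/2880 = 1/720; (3j)²=80/3003 [(3 4 5; 2 -2 0)], sign=-1
B: triangle coeff Δ(3,4,5) = 1/180180; Σ_t [0,0]: t=0:+1/8640 = 1/8640; (3j)²=14/1287 [(3 4 5; 2 -4 2)], sign=-1
I_A²/I_B² = (80/3003)/(14/1287) = 120/49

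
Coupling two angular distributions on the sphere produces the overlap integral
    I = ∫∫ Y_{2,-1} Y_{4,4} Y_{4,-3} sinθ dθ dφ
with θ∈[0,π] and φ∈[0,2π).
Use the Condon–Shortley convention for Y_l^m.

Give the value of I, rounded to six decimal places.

0.198645

Checks pass: Σm=0; 10 even; l₃=4∈[2,6].
(2·2+1)(2·4+1)(2·4+1) = 405
Δ: 2! 2! 6! / 11! → 1/13860
sum: t=0:+1/192 t=1:−1/36 t=2:+1/192 = -5/288
3j²(2 4 4; 0 0 0) = Δ·Π!·Σ² = 20/693  (sign -1)
sum: t=2:+1/1440 = 1/1440
3j²(2 4 4; -1 4 -3) = Δ·Π!·Σ² = 7/165  (sign -1)
combine: 4πI² = 405·20/693·7/165 = 60/121
take √, sign +1: I = 0.19864517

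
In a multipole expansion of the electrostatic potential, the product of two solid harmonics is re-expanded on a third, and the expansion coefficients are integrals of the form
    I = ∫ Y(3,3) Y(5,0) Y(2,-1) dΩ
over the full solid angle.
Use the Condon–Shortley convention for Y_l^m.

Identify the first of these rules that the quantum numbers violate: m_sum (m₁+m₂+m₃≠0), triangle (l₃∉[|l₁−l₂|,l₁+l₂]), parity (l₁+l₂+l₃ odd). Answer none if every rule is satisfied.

m_sum

m₁+m₂+m₃ = 3 + 0 − 1 = 2  ✗
triangle: |3−5|=2 ≤ l₃=2 ≤ 3+5=8
parity: l₁+l₂+l₃ = 10 is even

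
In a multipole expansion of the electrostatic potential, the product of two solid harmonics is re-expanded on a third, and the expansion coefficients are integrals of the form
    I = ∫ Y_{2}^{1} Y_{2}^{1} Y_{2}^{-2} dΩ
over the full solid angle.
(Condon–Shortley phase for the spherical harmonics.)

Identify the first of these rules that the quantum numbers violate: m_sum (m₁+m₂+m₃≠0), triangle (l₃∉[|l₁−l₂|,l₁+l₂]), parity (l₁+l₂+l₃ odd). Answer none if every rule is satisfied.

m₁+m₂+m₃ = 1 + 1 − 2 = 0  ✓
triangle: |2−2|=0 ≤ l₃=2 ≤ 2+2=4  ✓
parity: l₁+l₂+l₃ = 6 is even  ✓

none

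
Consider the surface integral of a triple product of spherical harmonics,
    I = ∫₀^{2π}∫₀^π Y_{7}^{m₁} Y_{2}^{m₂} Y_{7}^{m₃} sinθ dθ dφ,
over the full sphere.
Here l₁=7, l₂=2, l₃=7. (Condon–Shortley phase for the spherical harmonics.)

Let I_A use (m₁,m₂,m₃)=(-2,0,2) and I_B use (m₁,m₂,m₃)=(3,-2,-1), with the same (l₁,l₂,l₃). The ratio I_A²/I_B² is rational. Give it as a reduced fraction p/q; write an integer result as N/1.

l's match ⇒ only the (l;m) 3-j factors differ between A and B.
A: triangle coeff Δ(7,2,7) = 1/185640; Σ_t [0,2]: t=0:+1/8709120 t=1:−1/967680 t=2:+1/2419200 = -11/21772800; (3j)²=242/23205 [(7 2 7; -2 0 2)], sign=+1
B: triangle coeff Δ(7,2,7) = 1/185640; Σ_t [0,0]: t=0:+1/3870720 = 1/3870720; (3j)²=135/6188 [(7 2 7; 3 -2 -1)], sign=+1
I_A²/I_B² = (242/23205)/(135/6188) = 968/2025

968/2025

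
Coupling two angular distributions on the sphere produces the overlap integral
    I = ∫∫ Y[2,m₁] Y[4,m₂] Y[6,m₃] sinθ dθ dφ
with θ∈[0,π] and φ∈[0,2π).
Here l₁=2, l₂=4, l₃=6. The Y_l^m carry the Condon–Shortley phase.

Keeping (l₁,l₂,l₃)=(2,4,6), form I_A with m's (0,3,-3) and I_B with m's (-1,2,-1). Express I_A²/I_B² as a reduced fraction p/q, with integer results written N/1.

Same 2,4,6: normalisation and zero-m 3j drop out of the ratio.
A: Δ: 0! 4! 8! / 13! → 1/6435; sum: t=0:+1/20160 = 1/20160; 3j²(2 4 6; 0 3 -3) = Δ·Π!·Σ² = 12/715  (sign -1)
B: Δ: 0! 4! 8! / 13! → 1/6435; sum: t=0:+1/8640 = 1/8640; 3j²(2 4 6; -1 2 -1) = Δ·Π!·Σ² = 14/1287  (sign -1)
I_A²/I_B² = (12/715)/(14/1287) = 54/35

54/35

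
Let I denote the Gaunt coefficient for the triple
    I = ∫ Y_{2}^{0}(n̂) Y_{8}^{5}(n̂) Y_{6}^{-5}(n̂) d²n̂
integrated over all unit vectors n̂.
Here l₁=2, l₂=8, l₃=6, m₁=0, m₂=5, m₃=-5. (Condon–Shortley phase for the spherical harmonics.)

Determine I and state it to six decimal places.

-0.129814

m-sum 0 ✓  L=16 even ✓  6≤6≤10 ✓
Π(2lᵢ+1) = 5×17×13 = 1105
triangle coeff Δ(2,8,6) = 1/30940
Σ_t [2,2]: t=2:+1/2073600 = 1/2073600
(3j)²=28/1105 [(2 8 6; 0 0 0)], sign=+1
Σ_t [2,2]: t=2:+1/159667200 = 1/159667200
(3j)²=9/1190 [(2 8 6; 0 5 -5)], sign=-1
⇒ 4πI² = 18/85
I = (-1)√(18/85/(4π)) = -0.12981410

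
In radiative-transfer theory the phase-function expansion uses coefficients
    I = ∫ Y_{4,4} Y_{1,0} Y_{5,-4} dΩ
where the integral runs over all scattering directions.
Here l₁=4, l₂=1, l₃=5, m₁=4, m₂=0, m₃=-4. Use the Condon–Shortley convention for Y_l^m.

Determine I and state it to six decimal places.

Rules hold: Σm=0, L=10 even, 3≤5≤5.
N = 9·3·11 = 297
Δ = 0!·8!·2!/11! = 1/495
Racah Σ t=0..0: t=0:+1/576 = 1/576
⇒ 3j(4 1 5; 0 0 0)² = 5/99, sgn -1
Racah Σ t=0..0: t=0:+1/40320 = 1/40320
⇒ 3j(4 1 5; 4 0 -4)² = 1/55, sgn -1
4πI² = N·(3j₀)²·(3jₘ)² = 3/11
I = +1·√(0.272727/4π) = 0.14731920

0.147319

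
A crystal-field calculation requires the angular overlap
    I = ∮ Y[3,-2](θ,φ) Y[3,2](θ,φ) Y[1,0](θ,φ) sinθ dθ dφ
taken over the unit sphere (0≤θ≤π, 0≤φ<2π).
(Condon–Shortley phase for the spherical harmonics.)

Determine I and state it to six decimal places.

0.000000

L=7 odd ⇒ parity kills the (l;000) factor ⇒ I = 0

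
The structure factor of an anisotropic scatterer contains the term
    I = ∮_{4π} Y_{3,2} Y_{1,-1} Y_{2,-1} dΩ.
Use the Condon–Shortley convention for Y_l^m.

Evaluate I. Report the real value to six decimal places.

0.261169

Rules hold: Σm=0, L=6 even, 2≤2≤4.
N = 7·3·5 = 105
Δ = 2!·4!·0!/7! = 1/105
Racah Σ t=1..1: t=1:−1/4 = -1/4
⇒ 3j(3 1 2; 0 0 0)² = 3/35, sgn -1
Racah Σ t=0..0: t=0:+1/12 = 1/12
⇒ 3j(3 1 2; 2 -1 -1)² = 2/21, sgn -1
4πI² = N·(3j₀)²·(3jₘ)² = 6/7
I = +1·√(0.857143/4π) = 0.26116903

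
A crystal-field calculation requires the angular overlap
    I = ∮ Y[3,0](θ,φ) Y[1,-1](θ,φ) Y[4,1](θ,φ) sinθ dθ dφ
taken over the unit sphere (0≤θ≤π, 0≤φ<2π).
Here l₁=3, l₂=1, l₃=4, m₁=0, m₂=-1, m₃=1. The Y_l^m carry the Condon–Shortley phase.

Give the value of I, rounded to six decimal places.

Checks pass: Σm=0; 8 even; l₃=4∈[2,4].
(2·3+1)(2·1+1)(2·4+1) = 189
Δ: 0! 6! 2! / 9! → 1/252
sum: t=0:+1/36 = 1/36
3j²(3 1 4; 0 0 0) = Δ·Π!·Σ² = 4/63  (sign +1)
sum: t=0:+1/72 = 1/72
3j²(3 1 4; 0 -1 1) = Δ·Π!·Σ² = 5/126  (sign -1)
combine: 4πI² = 189·4/63·5/126 = 10/21
take √, sign -1: I = -0.19466390

-0.194664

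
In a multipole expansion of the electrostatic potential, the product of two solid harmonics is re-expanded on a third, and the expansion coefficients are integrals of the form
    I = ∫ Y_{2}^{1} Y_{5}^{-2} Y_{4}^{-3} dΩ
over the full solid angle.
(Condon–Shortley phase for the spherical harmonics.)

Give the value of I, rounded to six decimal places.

0.000000

1 − 2 − 3 = -4 ≠ 0: azimuthal integral kills it; I = 0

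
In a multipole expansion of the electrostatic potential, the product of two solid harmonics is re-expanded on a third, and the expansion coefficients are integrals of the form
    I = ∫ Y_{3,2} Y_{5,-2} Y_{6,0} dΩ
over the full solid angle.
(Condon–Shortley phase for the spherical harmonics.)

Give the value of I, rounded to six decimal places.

Rules hold: Σm=0, L=14 even, 2≤6≤8.
N = 7·11·13 = 1001
Δ = 2!·4!·8!/15! = 1/675675
Racah Σ t=0..2: t=0:+1/8640 t=1:−1/2304 t=2:+1/8640 = -7/34560
⇒ 3j(3 5 6; 0 0 0)² = 7/429, sgn -1
Racah Σ t=0..1: t=0:+1/8640 t=1:−1/34560 = 1/11520
⇒ 3j(3 5 6; 2 -2 0)² = 3/143, sgn +1
4πI² = N·(3j₀)²·(3jₘ)² = 49/143
I = -1·√(0.342657/4π) = -0.16512966

-0.165130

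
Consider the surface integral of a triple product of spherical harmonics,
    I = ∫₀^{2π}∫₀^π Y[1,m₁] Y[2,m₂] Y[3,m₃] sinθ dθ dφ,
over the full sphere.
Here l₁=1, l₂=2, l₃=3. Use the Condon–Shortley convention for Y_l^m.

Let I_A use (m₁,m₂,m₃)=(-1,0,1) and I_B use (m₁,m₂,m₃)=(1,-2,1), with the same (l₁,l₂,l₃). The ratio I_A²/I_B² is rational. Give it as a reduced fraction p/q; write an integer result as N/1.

Shared (l₁,l₂,l₃)=(1,2,3): N and (l;000)² cancel in I_A²/I_B².
A: Δ = 0!·2!·4!/7! = 1/105; Racah Σ t=0..0: t=0:+1/8 = 1/8; ⇒ 3j(1 2 3; -1 0 1)² = 2/35, sgn +1
B: Δ = 0!·2!·4!/7! = 1/105; Racah Σ t=0..0: t=0:+1/48 = 1/48; ⇒ 3j(1 2 3; 1 -2 1)² = 1/105, sgn +1
I_A²/I_B² = (2/35)/(1/105) = 6/1

6/1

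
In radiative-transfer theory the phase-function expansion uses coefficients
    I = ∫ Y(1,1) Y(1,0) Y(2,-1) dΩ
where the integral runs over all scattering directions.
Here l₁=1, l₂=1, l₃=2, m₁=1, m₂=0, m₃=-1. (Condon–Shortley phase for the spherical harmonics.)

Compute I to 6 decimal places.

-0.218510

Rules hold: Σm=0, L=4 even, 0≤2≤2.
N = 3·3·5 = 45
Δ = 0!·2!·2!/5! = 1/30
Racah Σ t=0..0: t=0:+1/1 = 1/1
⇒ 3j(1 1 2; 0 0 0)² = 2/15, sgn +1
Racah Σ t=0..0: t=0:+1/2 = 1/2
⇒ 3j(1 1 2; 1 0 -1)² = 1/10, sgn -1
4πI² = N·(3j₀)²·(3jₘ)² = 3/5
I = -1·√(0.6/4π) = -0.21850969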